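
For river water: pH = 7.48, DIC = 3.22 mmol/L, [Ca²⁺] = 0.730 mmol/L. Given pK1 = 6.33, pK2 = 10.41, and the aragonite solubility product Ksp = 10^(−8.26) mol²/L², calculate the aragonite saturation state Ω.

α₂ = 1 / (1 + [H⁺]/K2 + [H⁺]²/(K1K2)) = 1 / (1 + 10^+2.93 + 10^+1.78)
   = 1 / (1 + 851.14 + 60.256) = 1/912.39 = 0.001096
[CO3²⁻] = α₂ × DIC = 0.001096 × 3.22 = 0.003529 mmol/L = 3.529 μmol/L
Ksp = 10^(−8.26) = 5.495×10^-9
Ω = [Ca²⁺][CO3²⁻]/Ksp = (0.730×10^-3)(3.529×10^-6) / 5.495×10^-9 = 0.469

Ω = 0.469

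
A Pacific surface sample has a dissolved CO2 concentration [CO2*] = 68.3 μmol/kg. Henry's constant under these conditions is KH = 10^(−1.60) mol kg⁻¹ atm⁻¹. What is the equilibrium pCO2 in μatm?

KH = 10^(−1.60) = 2.512×10^-2 mol kg⁻¹ atm⁻¹
pCO2 = [CO2*]/KH = 68.3×10^-6 / 2.512×10^-2 = 2.72×10^-3 atm = 2720 μatm

pCO2 = 2720 μatm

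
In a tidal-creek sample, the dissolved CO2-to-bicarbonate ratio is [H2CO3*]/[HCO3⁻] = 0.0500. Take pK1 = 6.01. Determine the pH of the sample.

From K1 = [H⁺][HCO3⁻]/[H2CO3*]:  pH = pK1 − log₁₀([H2CO3*]/[HCO3⁻])
log₁₀(0.0500) = -1.301
pH = 6.01 − (-1.301) = 7.31

pH = 7.31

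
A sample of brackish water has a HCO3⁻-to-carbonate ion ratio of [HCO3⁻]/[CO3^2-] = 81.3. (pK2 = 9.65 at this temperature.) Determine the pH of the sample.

From K2 = [H⁺][CO3^2-]/[HCO3⁻]:  pH = pK2 − log₁₀([HCO3⁻]/[CO3^2-])
log₁₀(81.3) = +1.910
pH = 9.65 − (+1.910) = 7.74

pH = 7.74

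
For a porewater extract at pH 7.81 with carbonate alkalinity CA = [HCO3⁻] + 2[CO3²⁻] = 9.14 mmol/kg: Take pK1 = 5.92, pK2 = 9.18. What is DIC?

DIC = 8.89 mmol/kg

CA = [HCO3⁻] + 2[CO3²⁻] = (α₁ + 2α₂)·DIC
At pH 7.81: [H⁺]/K1 = 10^-1.89 = 0.012882, K2/[H⁺] = 10^-1.37 = 0.042658
α₁ = 1/(1 + 0.012882 + 0.042658) = 1/1.0555 = 0.9474; α₂ = α₁·K2/[H⁺] = 0.04041
α₁ + 2α₂ = 1.0282
DIC = CA / (α₁ + 2α₂) = 9.14 / 1.0282 = 8.89 mmol/kg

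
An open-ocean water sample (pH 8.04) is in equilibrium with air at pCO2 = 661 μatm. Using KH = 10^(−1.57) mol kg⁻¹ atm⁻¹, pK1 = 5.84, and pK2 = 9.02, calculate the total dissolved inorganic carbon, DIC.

DIC = 3.13 mmol/kg

[CO2*] = KH · pCO2 = 10^(−1.57) × 661×10^-6 = 1.779×10^-5 mol/kg
α₀ = 1/(1 + K1/[H⁺] + K1K2/[H⁺]²) = 1/(1 + 10^+2.20 + 10^+1.22) = 0.005679
DIC = [CO2*]/α₀ = 1.779×10^-5 / 0.005679 = 3.13 mmol/kg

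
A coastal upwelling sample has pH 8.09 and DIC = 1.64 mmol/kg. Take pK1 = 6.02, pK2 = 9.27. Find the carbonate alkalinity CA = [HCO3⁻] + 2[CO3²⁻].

CA = [HCO3⁻] + 2[CO3²⁻] = (α₁ + 2α₂)·DIC
At pH 8.09: [H⁺]/K1 = 10^-2.07 = 0.0085114, K2/[H⁺] = 10^-1.18 = 0.066069
α₁ = 1/(1 + 0.0085114 + 0.066069) = 1/1.0746 = 0.9306; α₂ = α₁·K2/[H⁺] = 0.06148
α₁ + 2α₂ = 1.0536
CA = 1.0536 × 1.64 = 1.73 mmol/kg

CA = 1.73 mmol/kg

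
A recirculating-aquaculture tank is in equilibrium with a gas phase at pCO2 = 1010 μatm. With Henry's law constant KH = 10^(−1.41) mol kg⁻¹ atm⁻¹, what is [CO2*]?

[CO2*] = 39.3 μmol/kg

KH = 10^(−1.41) = 3.890×10^-2 mol kg⁻¹ atm⁻¹
[CO2*] = KH · pCO2 = 3.890×10^-2 × 1010×10^-6 atm = 3.93×10^-5 mol/kg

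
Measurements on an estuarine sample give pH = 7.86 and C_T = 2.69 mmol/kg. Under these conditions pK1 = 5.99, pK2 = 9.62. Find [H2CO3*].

[CO2*] = 0.0352 mmol/kg

α₀ = 1 / (1 + K1/[H⁺] + K1K2/[H⁺]²) = 1 / (1 + 10^+1.87 + 10^+0.11)
   = 1 / (1 + 74.131 + 1.2882) = 1/76.419 = 0.01309
[CO2*] = α₀ × DIC = 0.01309 × 2.69 = 0.0352 mmol/kg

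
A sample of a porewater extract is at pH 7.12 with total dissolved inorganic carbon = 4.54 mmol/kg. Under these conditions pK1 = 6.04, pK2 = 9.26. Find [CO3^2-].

α₂ = 1 / (1 + [H⁺]/K2 + [H⁺]²/(K1K2)) = 1 / (1 + 10^+2.14 + 10^+1.06)
   = 1 / (1 + 138.04 + 11.482) = 1/150.52 = 0.006644
[CO3²⁻] = α₂ × DIC = 0.006644 × 4.54 = 0.0302 mmol/kg

[CO3²⁻] = 0.0302 mmol/kg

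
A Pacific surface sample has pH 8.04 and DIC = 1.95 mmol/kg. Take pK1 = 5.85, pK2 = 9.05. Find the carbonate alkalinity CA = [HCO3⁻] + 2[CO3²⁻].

CA = 2.11 mmol/kg

CA = [HCO3⁻] + 2[CO3²⁻] = (α₁ + 2α₂)·DIC
At pH 8.04: [H⁺]/K1 = 10^-2.19 = 0.0064565, K2/[H⁺] = 10^-1.01 = 0.097724
α₁ = 1/(1 + 0.0064565 + 0.097724) = 1/1.1042 = 0.9056; α₂ = α₁·K2/[H⁺] = 0.08850
α₁ + 2α₂ = 1.0827
CA = 1.0827 × 1.95 = 2.11 mmol/kg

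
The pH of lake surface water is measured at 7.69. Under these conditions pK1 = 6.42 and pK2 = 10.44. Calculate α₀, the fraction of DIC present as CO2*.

α₀ = 0.0509

α₀ = 1 / (1 + K1/[H⁺] + K1K2/[H⁺]²) = 1 / (1 + 10^+1.27 + 10^-1.48)
   = 1 / (1 + 18.621 + 0.033113) = 1/19.654 = 0.05088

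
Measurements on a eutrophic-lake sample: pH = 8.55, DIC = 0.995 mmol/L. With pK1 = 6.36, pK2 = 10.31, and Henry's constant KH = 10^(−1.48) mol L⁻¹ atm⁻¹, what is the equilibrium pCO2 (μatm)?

pCO2 = 189 μatm

α₀ = 1 / (1 + K1/[H⁺] + K1K2/[H⁺]²) = 1 / (1 + 10^+2.19 + 10^+0.43)
   = 1 / (1 + 154.88 + 2.6915) = 1/158.57 = 0.006306
[CO2*] = α₀ × DIC = 0.006306 × 0.995 = 0.006275 mmol/L = 6.275 μmol/L
pCO2 = [CO2*]/KH = 6.275×10^-6 / 3.311×10^-2 = 189 μatm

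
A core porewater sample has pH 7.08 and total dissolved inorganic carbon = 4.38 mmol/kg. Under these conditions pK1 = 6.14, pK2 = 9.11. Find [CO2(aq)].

[CO2*] = 0.447 mmol/kg

α₀ = 1 / (1 + K1/[H⁺] + K1K2/[H⁺]²) = 1 / (1 + 10^+0.94 + 10^-1.09)
   = 1 / (1 + 8.7096 + 0.081283) = 1/9.7909 = 0.1021
[CO2*] = α₀ × DIC = 0.1021 × 4.38 = 0.447 mmol/kg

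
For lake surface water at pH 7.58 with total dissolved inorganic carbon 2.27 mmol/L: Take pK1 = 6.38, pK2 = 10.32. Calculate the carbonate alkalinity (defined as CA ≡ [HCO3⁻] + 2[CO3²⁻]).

CA = [HCO3⁻] + 2[CO3²⁻] = (α₁ + 2α₂)·DIC
At pH 7.58: [H⁺]/K1 = 10^-1.20 = 0.063096, K2/[H⁺] = 10^-2.74 = 0.0018197
α₁ = 1/(1 + 0.063096 + 0.0018197) = 1/1.0649 = 0.9390; α₂ = α₁·K2/[H⁺] = 0.001709
α₁ + 2α₂ = 0.9425
CA = 0.9425 × 2.27 = 2.14 mmol/L

CA = 2.14 mmol/L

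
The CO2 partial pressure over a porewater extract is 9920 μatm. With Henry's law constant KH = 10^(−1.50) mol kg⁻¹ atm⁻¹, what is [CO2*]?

KH = 10^(−1.50) = 3.162×10^-2 mol kg⁻¹ atm⁻¹
[CO2*] = KH · pCO2 = 3.162×10^-2 × 9920×10^-6 atm = 3.14×10^-4 mol/kg

[CO2*] = 314 μmol/kg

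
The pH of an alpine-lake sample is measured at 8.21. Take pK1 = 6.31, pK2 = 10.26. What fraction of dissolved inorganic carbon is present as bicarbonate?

α₁ = 1 / (1 + [H⁺]/K1 + K2/[H⁺]) = 1 / (1 + 10^-1.90 + 10^-2.05)
   = 1 / (1 + 0.012589 + 0.0089125) = 1/1.0215 = 0.9790

α₁ = 0.979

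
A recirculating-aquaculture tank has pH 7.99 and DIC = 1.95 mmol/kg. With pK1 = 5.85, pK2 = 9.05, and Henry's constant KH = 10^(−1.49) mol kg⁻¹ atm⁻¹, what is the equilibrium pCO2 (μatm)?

pCO2 = 399 μatm

α₀ = 1 / (1 + K1/[H⁺] + K1K2/[H⁺]²) = 1 / (1 + 10^+2.14 + 10^+1.08)
   = 1 / (1 + 138.04 + 12.023) = 1/151.06 = 0.006620
[CO2*] = α₀ × DIC = 0.006620 × 1.95 = 0.01291 mmol/kg = 12.91 μmol/kg
pCO2 = [CO2*]/KH = 1.291×10^-5 / 3.236×10^-2 = 399 μatm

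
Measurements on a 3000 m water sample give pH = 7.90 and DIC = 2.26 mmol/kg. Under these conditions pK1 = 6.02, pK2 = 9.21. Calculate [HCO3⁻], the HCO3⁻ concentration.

[HCO3⁻] = 2.13 mmol/kg

α₁ = 1 / (1 + [H⁺]/K1 + K2/[H⁺]) = 1 / (1 + 10^-1.88 + 10^-1.31)
   = 1 / (1 + 0.013183 + 0.048978) = 1/1.0622 = 0.9415
[HCO3⁻] = α₁ × DIC = 0.9415 × 2.26 = 2.13 mmol/kg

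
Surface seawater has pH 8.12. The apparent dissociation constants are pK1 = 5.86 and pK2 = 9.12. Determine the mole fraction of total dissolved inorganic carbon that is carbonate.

α₂ = 0.0905

α₂ = 1 / (1 + [H⁺]/K2 + [H⁺]²/(K1K2)) = 1 / (1 + 10^+1.00 + 10^-1.26)
   = 1 / (1 + 10.000 + 0.054954) = 1/11.055 = 0.09046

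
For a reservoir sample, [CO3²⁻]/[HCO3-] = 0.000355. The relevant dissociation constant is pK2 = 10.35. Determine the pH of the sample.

From K2 = [H⁺][CO3²⁻]/[HCO3-]:  pH = pK2 + log₁₀([CO3²⁻]/[HCO3-])
log₁₀(0.000355) = -3.450
pH = 10.35 + (-3.450) = 6.90

pH = 6.90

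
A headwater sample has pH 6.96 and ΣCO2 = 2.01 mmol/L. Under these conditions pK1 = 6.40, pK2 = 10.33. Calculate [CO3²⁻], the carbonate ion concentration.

α₂ = 1 / (1 + [H⁺]/K2 + [H⁺]²/(K1K2)) = 1 / (1 + 10^+3.37 + 10^+2.81)
   = 1 / (1 + 2344.2 + 645.65) = 1/2990.9 = 0.0003343
[CO3²⁻] = α₂ × DIC = 0.0003343 × 2.01 = 0.000672 mmol/L = 0.672 μmol/L

[CO3²⁻] = 0.672 μmol/L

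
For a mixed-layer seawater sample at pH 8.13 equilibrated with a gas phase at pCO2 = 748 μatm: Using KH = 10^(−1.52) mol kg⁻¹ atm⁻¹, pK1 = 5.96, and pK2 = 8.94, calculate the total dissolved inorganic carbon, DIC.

[CO2*] = KH · pCO2 = 10^(−1.52) × 748×10^-6 = 2.259×10^-5 mol/kg
α₀ = 1/(1 + K1/[H⁺] + K1K2/[H⁺]²) = 1/(1 + 10^+2.17 + 10^+1.36) = 0.005820
DIC = [CO2*]/α₀ = 2.259×10^-5 / 0.005820 = 3.88 mmol/kg

DIC = 3.88 mmol/kg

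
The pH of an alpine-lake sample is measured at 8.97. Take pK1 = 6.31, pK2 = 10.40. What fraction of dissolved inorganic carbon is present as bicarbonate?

α₁ = 0.962

α₁ = 1 / (1 + [H⁺]/K1 + K2/[H⁺]) = 1 / (1 + 10^-2.66 + 10^-1.43)
   = 1 / (1 + 0.0021878 + 0.037154) = 1/1.0393 = 0.9621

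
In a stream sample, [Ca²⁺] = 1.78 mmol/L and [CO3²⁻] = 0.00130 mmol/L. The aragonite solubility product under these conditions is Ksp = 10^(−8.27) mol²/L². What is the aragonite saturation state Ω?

Ω = 0.431

Ksp = 10^(−8.27) = 5.370×10^-9
Ω = [Ca²⁺][CO3²⁻]/Ksp = (1.78×10^-3)(0.00130×10^-3) / 5.370×10^-9 = 0.431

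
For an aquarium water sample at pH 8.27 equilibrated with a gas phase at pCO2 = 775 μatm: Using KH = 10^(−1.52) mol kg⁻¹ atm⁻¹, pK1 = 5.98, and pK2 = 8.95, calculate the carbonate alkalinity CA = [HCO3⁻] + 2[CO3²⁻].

CA = 6.47 mmol/kg

[CO2*] = KH · pCO2 = 10^(−1.52) × 775×10^-6 = 2.340×10^-5 mol/kg
α₀ = 1/(1 + K1/[H⁺] + K1K2/[H⁺]²) = 1/(1 + 10^+2.29 + 10^+1.61) = 0.004224
DIC = [CO2*]/α₀ = 2.340×10^-5 / 0.004224 = 5.540 mmol/kg
CA = (α₁ + 2α₂)·DIC = (0.8237 + 2×0.1721) × 5.540 = 6.47 mmol/kg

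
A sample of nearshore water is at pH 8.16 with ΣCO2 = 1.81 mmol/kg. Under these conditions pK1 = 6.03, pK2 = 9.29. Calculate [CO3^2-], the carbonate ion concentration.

[CO3²⁻] = 0.124 mmol/kg

α₂ = 1 / (1 + [H⁺]/K2 + [H⁺]²/(K1K2)) = 1 / (1 + 10^+1.13 + 10^-1.00)
   = 1 / (1 + 13.490 + 0.10000) = 1/14.590 = 0.06854
[CO3²⁻] = α₂ × DIC = 0.06854 × 1.81 = 0.124 mmol/kg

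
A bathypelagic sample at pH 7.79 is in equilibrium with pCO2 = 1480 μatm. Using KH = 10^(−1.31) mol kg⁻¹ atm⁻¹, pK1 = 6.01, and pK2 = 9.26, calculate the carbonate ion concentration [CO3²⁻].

[CO3²⁻] = 0.148 mmol/kg

[CO2*] = KH · pCO2 = 10^(−1.31) × 1480×10^-6 = 7.249×10^-5 mol/kg
α₀ = 1/(1 + K1/[H⁺] + K1K2/[H⁺]²) = 1/(1 + 10^+1.78 + 10^+0.31) = 0.01580
DIC = [CO2*]/α₀ = 7.249×10^-5 / 0.01580 = 4.588 mmol/kg
[CO3²⁻] = α₂·DIC; α₂ = 0.03226, so [CO3²⁻] = 0.03226 × 4.588 = 0.148 mmol/kg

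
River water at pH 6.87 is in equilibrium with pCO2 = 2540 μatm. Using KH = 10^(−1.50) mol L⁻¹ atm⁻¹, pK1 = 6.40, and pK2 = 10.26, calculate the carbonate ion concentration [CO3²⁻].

[CO3²⁻] = 0.0966 μmol/L

[CO2*] = KH · pCO2 = 10^(−1.50) × 2540×10^-6 = 8.032×10^-5 mol/L
α₀ = 1/(1 + K1/[H⁺] + K1K2/[H⁺]²) = 1/(1 + 10^+0.47 + 10^-2.92) = 0.2530
DIC = [CO2*]/α₀ = 8.032×10^-5 / 0.2530 = 0.3175 mmol/L
[CO3²⁻] = α₂·DIC; α₂ = 0.0003042, so [CO3²⁻] = 0.0003042 × 0.3175 = 9.66×10^-5 mmol/L = 0.0966 μmol/L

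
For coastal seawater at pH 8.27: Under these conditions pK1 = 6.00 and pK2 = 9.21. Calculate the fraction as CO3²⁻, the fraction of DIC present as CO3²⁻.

α₂ = 0.102

α₂ = 1 / (1 + [H⁺]/K2 + [H⁺]²/(K1K2)) = 1 / (1 + 10^+0.94 + 10^-1.33)
   = 1 / (1 + 8.7096 + 0.046774) = 1/9.7564 = 0.1025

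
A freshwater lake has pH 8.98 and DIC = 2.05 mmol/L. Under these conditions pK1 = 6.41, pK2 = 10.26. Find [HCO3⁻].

α₁ = 1 / (1 + [H⁺]/K1 + K2/[H⁺]) = 1 / (1 + 10^-2.57 + 10^-1.28)
   = 1 / (1 + 0.0026915 + 0.052481) = 1/1.0552 = 0.9477
[HCO3⁻] = α₁ × DIC = 0.9477 × 2.05 = 1.94 mmol/L

[HCO3⁻] = 1.94 mmol/L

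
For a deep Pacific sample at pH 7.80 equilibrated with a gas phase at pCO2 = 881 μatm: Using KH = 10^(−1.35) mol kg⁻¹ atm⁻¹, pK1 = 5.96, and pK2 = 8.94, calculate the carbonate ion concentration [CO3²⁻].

[CO3²⁻] = 0.197 mmol/kg

[CO2*] = KH · pCO2 = 10^(−1.35) × 881×10^-6 = 3.935×10^-5 mol/kg
α₀ = 1/(1 + K1/[H⁺] + K1K2/[H⁺]²) = 1/(1 + 10^+1.84 + 10^+0.70) = 0.01330
DIC = [CO2*]/α₀ = 3.935×10^-5 / 0.01330 = 2.959 mmol/kg
[CO3²⁻] = α₂·DIC; α₂ = 0.06665, so [CO3²⁻] = 0.06665 × 2.959 = 0.197 mmol/kg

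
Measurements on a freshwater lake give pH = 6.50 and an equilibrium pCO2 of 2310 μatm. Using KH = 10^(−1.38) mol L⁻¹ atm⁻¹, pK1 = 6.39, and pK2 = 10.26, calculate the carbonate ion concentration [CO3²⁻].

[CO3²⁻] = 0.0216 μmol/L

[CO2*] = KH · pCO2 = 10^(−1.38) × 2310×10^-6 = 9.630×10^-5 mol/L
α₀ = 1/(1 + K1/[H⁺] + K1K2/[H⁺]²) = 1/(1 + 10^+0.11 + 10^-3.65) = 0.4370
DIC = [CO2*]/α₀ = 9.630×10^-5 / 0.4370 = 0.2204 mmol/L
[CO3²⁻] = α₂·DIC; α₂ = 9.783×10^-5, so [CO3²⁻] = 9.783×10^-5 × 0.2204 = 2.16×10^-5 mmol/L = 0.0216 μmol/L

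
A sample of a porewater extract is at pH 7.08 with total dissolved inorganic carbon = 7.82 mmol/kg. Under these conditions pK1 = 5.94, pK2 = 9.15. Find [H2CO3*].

[CO2*] = 0.524 mmol/kg

α₀ = 1 / (1 + K1/[H⁺] + K1K2/[H⁺]²) = 1 / (1 + 10^+1.14 + 10^-0.93)
   = 1 / (1 + 13.804 + 0.11749) = 1/14.921 = 0.06702
[CO2*] = α₀ × DIC = 0.06702 × 7.82 = 0.524 mmol/kg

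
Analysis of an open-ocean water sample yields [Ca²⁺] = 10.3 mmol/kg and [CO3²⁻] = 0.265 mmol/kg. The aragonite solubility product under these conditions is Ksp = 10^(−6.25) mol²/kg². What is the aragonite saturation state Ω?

Ksp = 10^(−6.25) = 5.623×10^-7
Ω = [Ca²⁺][CO3²⁻]/Ksp = (10.3×10^-3)(0.265×10^-3) / 5.623×10^-7 = 4.85

Ω = 4.85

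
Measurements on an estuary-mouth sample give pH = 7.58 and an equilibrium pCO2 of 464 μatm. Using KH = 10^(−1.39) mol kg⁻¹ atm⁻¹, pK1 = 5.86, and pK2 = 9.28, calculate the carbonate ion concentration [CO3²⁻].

[CO2*] = KH · pCO2 = 10^(−1.39) × 464×10^-6 = 1.890×10^-5 mol/kg
α₀ = 1/(1 + K1/[H⁺] + K1K2/[H⁺]²) = 1/(1 + 10^+1.72 + 10^+0.02) = 0.01834
DIC = [CO2*]/α₀ = 1.890×10^-5 / 0.01834 = 1.031 mmol/kg
[CO3²⁻] = α₂·DIC; α₂ = 0.01920, so [CO3²⁻] = 0.01920 × 1.031 = 0.0198 mmol/kg = 19.8 μmol/kg

[CO3²⁻] = 19.8 μmol/kg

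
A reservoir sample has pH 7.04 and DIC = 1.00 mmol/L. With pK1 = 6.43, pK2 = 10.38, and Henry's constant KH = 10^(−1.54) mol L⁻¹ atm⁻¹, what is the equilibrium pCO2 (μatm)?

α₀ = 1 / (1 + K1/[H⁺] + K1K2/[H⁺]²) = 1 / (1 + 10^+0.61 + 10^-2.73)
   = 1 / (1 + 4.0738 + 0.0018621) = 1/5.0757 = 0.1970
[CO2*] = α₀ × DIC = 0.1970 × 1.00 = 0.1970 mmol/L
pCO2 = [CO2*]/KH = 1.970×10^-4 / 2.884×10^-2 = 6830 μatm

pCO2 = 6830 μatm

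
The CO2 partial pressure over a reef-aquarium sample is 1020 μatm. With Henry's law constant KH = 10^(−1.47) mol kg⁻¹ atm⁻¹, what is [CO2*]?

KH = 10^(−1.47) = 3.388×10^-2 mol kg⁻¹ atm⁻¹
[CO2*] = KH · pCO2 = 3.388×10^-2 × 1020×10^-6 atm = 3.46×10^-5 mol/kg

[CO2*] = 34.6 μmol/kg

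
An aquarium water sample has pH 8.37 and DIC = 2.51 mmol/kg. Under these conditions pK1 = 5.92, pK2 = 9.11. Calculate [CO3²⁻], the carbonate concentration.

α₂ = 1 / (1 + [H⁺]/K2 + [H⁺]²/(K1K2)) = 1 / (1 + 10^+0.74 + 10^-1.71)
   = 1 / (1 + 5.4954 + 0.019498) = 1/6.5149 = 0.1535
[CO3²⁻] = α₂ × DIC = 0.1535 × 2.51 = 0.385 mmol/kg

[CO3²⁻] = 0.385 mmol/kg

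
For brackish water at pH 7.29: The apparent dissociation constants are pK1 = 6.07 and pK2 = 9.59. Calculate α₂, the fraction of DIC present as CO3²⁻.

α₂ = 1 / (1 + [H⁺]/K2 + [H⁺]²/(K1K2)) = 1 / (1 + 10^+2.30 + 10^+1.08)
   = 1 / (1 + 199.53 + 12.023) = 1/212.55 = 0.004705

α₂ = 0.00470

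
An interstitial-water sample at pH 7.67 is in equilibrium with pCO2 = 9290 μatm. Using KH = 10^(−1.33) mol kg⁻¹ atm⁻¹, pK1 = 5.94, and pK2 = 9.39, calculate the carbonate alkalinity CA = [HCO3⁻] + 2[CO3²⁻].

CA = 24.2 mmol/kg

[CO2*] = KH · pCO2 = 10^(−1.33) × 9290×10^-6 = 4.345×10^-4 mol/kg
α₀ = 1/(1 + K1/[H⁺] + K1K2/[H⁺]²) = 1/(1 + 10^+1.73 + 10^+0.01) = 0.01794
DIC = [CO2*]/α₀ = 4.345×10^-4 / 0.01794 = 24.21 mmol/kg
CA = (α₁ + 2α₂)·DIC = (0.9637 + 2×0.01836) × 24.21 = 24.2 mmol/kg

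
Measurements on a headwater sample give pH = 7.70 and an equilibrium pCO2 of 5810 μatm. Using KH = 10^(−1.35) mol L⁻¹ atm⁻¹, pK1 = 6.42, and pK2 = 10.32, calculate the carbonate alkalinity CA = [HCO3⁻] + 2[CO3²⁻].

[CO2*] = KH · pCO2 = 10^(−1.35) × 5810×10^-6 = 2.595×10^-4 mol/L
α₀ = 1/(1 + K1/[H⁺] + K1K2/[H⁺]²) = 1/(1 + 10^+1.28 + 10^-1.34) = 0.04975
DIC = [CO2*]/α₀ = 2.595×10^-4 / 0.04975 = 5.216 mmol/L
CA = (α₁ + 2α₂)·DIC = (0.9480 + 2×0.002274) × 5.216 = 4.97 mmol/L

CA = 4.97 mmol/L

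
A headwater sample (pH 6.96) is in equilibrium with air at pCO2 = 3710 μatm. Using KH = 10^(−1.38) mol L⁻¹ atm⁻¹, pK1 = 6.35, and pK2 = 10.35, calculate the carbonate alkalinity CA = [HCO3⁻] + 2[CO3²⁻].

CA = 0.631 mmol/L

[CO2*] = KH · pCO2 = 10^(−1.38) × 3710×10^-6 = 1.547×10^-4 mol/L
α₀ = 1/(1 + K1/[H⁺] + K1K2/[H⁺]²) = 1/(1 + 10^+0.61 + 10^-2.78) = 0.1970
DIC = [CO2*]/α₀ = 1.547×10^-4 / 0.1970 = 0.7850 mmol/L
CA = (α₁ + 2α₂)·DIC = (0.8026 + 2×0.0003270) × 0.7850 = 0.631 mmol/L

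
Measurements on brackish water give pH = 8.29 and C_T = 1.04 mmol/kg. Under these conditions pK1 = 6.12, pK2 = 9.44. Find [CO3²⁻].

[CO3²⁻] = 0.0683 mmol/kg

α₂ = 1 / (1 + [H⁺]/K2 + [H⁺]²/(K1K2)) = 1 / (1 + 10^+1.15 + 10^-1.02)
   = 1 / (1 + 14.125 + 0.095499) = 1/15.221 = 0.06570
[CO3²⁻] = α₂ × DIC = 0.06570 × 1.04 = 0.0683 mmol/kg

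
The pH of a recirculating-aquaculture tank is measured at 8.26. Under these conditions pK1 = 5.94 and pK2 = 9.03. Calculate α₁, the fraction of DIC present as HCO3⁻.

α₁ = 0.851

α₁ = 1 / (1 + [H⁺]/K1 + K2/[H⁺]) = 1 / (1 + 10^-2.32 + 10^-0.77)
   = 1 / (1 + 0.0047863 + 0.16982) = 1/1.1746 = 0.8513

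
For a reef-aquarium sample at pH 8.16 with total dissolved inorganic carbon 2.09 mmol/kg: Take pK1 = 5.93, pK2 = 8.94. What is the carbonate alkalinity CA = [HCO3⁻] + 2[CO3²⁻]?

CA = [HCO3⁻] + 2[CO3²⁻] = (α₁ + 2α₂)·DIC
At pH 8.16: [H⁺]/K1 = 10^-2.23 = 0.0058884, K2/[H⁺] = 10^-0.78 = 0.16596
α₁ = 1/(1 + 0.0058884 + 0.16596) = 1/1.1718 = 0.8534; α₂ = α₁·K2/[H⁺] = 0.1416
α₁ + 2α₂ = 1.1366
CA = 1.1366 × 2.09 = 2.38 mmol/kg

CA = 2.38 mmol/kg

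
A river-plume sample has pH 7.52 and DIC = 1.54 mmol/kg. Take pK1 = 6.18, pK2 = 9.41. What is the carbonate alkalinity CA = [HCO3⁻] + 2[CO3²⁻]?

CA = 1.49 mmol/kg

CA = [HCO3⁻] + 2[CO3²⁻] = (α₁ + 2α₂)·DIC
At pH 7.52: [H⁺]/K1 = 10^-1.34 = 0.045709, K2/[H⁺] = 10^-1.89 = 0.012882
α₁ = 1/(1 + 0.045709 + 0.012882) = 1/1.0586 = 0.9447; α₂ = α₁·K2/[H⁺] = 0.01217
α₁ + 2α₂ = 0.9690
CA = 0.9690 × 1.54 = 1.49 mmol/kg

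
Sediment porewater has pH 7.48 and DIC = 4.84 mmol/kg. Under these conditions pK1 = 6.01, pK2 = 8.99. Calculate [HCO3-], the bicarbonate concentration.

α₁ = 1 / (1 + [H⁺]/K1 + K2/[H⁺]) = 1 / (1 + 10^-1.47 + 10^-1.51)
   = 1 / (1 + 0.033884 + 0.030903) = 1/1.0648 = 0.9392
[HCO3⁻] = α₁ × DIC = 0.9392 × 4.84 = 4.55 mmol/kg

[HCO3⁻] = 4.55 mmol/kg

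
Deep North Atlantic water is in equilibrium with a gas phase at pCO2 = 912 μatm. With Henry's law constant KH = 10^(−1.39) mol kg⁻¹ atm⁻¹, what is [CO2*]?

KH = 10^(−1.39) = 4.074×10^-2 mol kg⁻¹ atm⁻¹
[CO2*] = KH · pCO2 = 4.074×10^-2 × 912×10^-6 atm = 3.72×10^-5 mol/kg

[CO2*] = 37.2 μmol/kg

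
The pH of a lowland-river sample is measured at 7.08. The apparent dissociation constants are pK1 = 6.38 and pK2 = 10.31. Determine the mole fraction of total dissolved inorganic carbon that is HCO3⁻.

α₁ = 0.833

α₁ = 1 / (1 + [H⁺]/K1 + K2/[H⁺]) = 1 / (1 + 10^-0.70 + 10^-3.23)
   = 1 / (1 + 0.19953 + 0.00058884) = 1/1.2001 = 0.8333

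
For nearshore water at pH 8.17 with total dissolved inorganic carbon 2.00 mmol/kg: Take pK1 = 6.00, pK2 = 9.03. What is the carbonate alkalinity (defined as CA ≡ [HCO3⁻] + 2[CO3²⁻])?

CA = [HCO3⁻] + 2[CO3²⁻] = (α₁ + 2α₂)·DIC
At pH 8.17: [H⁺]/K1 = 10^-2.17 = 0.0067608, K2/[H⁺] = 10^-0.86 = 0.13804
α₁ = 1/(1 + 0.0067608 + 0.13804) = 1/1.1448 = 0.8735; α₂ = α₁·K2/[H⁺] = 0.1206
α₁ + 2α₂ = 1.1147
CA = 1.1147 × 2.00 = 2.23 mmol/kg

CA = 2.23 mmol/kg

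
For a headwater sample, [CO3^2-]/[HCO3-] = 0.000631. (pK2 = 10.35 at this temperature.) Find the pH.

pH = 7.15

From K2 = [H⁺][CO3^2-]/[HCO3-]:  pH = pK2 + log₁₀([CO3^2-]/[HCO3-])
log₁₀(0.000631) = -3.200
pH = 10.35 + (-3.200) = 7.15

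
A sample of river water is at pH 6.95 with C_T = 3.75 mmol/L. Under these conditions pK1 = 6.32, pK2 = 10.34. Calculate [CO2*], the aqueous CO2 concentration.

[CO2*] = 0.712 mmol/L

α₀ = 1 / (1 + K1/[H⁺] + K1K2/[H⁺]²) = 1 / (1 + 10^+0.63 + 10^-2.76)
   = 1 / (1 + 4.2658 + 0.0017378) = 1/5.2675 = 0.1898
[CO2*] = α₀ × DIC = 0.1898 × 3.75 = 0.712 mmol/L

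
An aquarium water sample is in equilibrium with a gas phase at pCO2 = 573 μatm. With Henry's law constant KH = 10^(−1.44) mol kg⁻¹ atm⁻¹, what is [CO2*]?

[CO2*] = 20.8 μmol/kg

KH = 10^(−1.44) = 3.631×10^-2 mol kg⁻¹ atm⁻¹
[CO2*] = KH · pCO2 = 3.631×10^-2 × 573×10^-6 atm = 2.08×10^-5 mol/kg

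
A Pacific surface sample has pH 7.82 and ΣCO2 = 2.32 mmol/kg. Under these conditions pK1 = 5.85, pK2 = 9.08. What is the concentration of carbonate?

[CO3²⁻] = 0.120 mmol/kg

α₂ = 1 / (1 + [H⁺]/K2 + [H⁺]²/(K1K2)) = 1 / (1 + 10^+1.26 + 10^-0.71)
   = 1 / (1 + 18.197 + 0.19498) = 1/19.392 = 0.05157
[CO3²⁻] = α₂ × DIC = 0.05157 × 2.32 = 0.120 mmol/kg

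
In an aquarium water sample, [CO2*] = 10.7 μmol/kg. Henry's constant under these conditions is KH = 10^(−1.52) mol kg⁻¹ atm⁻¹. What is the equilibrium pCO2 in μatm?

pCO2 = 354 μatm

KH = 10^(−1.52) = 3.020×10^-2 mol kg⁻¹ atm⁻¹
pCO2 = [CO2*]/KH = 10.7×10^-6 / 3.020×10^-2 = 3.54×10^-4 atm = 354 μatm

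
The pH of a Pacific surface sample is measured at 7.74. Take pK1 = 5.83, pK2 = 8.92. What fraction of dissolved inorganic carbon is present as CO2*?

α₀ = 1 / (1 + K1/[H⁺] + K1K2/[H⁺]²) = 1 / (1 + 10^+1.91 + 10^+0.73)
   = 1 / (1 + 81.283 + 5.3703) = 1/87.653 = 0.01141

α₀ = 0.0114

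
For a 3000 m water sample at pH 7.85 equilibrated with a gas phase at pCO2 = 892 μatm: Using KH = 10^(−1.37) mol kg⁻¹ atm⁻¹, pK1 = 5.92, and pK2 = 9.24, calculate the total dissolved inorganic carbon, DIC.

[CO2*] = KH · pCO2 = 10^(−1.37) × 892×10^-6 = 3.805×10^-5 mol/kg
α₀ = 1/(1 + K1/[H⁺] + K1K2/[H⁺]²) = 1/(1 + 10^+1.93 + 10^+0.54) = 0.01116
DIC = [CO2*]/α₀ = 3.805×10^-5 / 0.01116 = 3.41 mmol/kg

DIC = 3.41 mmol/kg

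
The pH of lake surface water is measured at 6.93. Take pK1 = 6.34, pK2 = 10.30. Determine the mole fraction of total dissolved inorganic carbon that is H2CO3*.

α₀ = 1 / (1 + K1/[H⁺] + K1K2/[H⁺]²) = 1 / (1 + 10^+0.59 + 10^-2.78)
   = 1 / (1 + 3.8905 + 0.0016596) = 1/4.8921 = 0.2044

α₀ = 0.204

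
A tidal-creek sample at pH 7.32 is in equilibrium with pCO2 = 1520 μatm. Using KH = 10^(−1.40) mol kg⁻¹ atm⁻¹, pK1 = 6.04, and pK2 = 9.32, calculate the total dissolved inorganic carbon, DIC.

DIC = 1.23 mmol/kg

[CO2*] = KH · pCO2 = 10^(−1.40) × 1520×10^-6 = 6.051×10^-5 mol/kg
α₀ = 1/(1 + K1/[H⁺] + K1K2/[H⁺]²) = 1/(1 + 10^+1.28 + 10^-0.72) = 0.04939
DIC = [CO2*]/α₀ = 6.051×10^-5 / 0.04939 = 1.23 mmol/kg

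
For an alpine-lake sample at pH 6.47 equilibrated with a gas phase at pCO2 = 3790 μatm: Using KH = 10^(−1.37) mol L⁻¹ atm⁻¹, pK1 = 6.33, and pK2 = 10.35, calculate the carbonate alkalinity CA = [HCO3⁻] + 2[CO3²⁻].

[CO2*] = KH · pCO2 = 10^(−1.37) × 3790×10^-6 = 1.617×10^-4 mol/L
α₀ = 1/(1 + K1/[H⁺] + K1K2/[H⁺]²) = 1/(1 + 10^+0.14 + 10^-3.74) = 0.4201
DIC = [CO2*]/α₀ = 1.617×10^-4 / 0.4201 = 0.3849 mmol/L
CA = (α₁ + 2α₂)·DIC = (0.5799 + 2×7.644×10^-5) × 0.3849 = 0.223 mmol/L

CA = 0.223 mmol/L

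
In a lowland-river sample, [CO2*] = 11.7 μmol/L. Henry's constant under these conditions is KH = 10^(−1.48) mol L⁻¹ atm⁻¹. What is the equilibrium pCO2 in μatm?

KH = 10^(−1.48) = 3.311×10^-2 mol L⁻¹ atm⁻¹
pCO2 = [CO2*]/KH = 11.7×10^-6 / 3.311×10^-2 = 3.53×10^-4 atm = 353 μatm

pCO2 = 353 μatm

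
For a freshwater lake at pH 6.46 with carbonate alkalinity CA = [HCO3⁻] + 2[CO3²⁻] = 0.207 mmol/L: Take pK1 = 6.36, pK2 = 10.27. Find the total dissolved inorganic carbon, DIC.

DIC = 0.371 mmol/L

CA = [HCO3⁻] + 2[CO3²⁻] = (α₁ + 2α₂)·DIC
At pH 6.46: [H⁺]/K1 = 10^-0.10 = 0.79433, K2/[H⁺] = 10^-3.81 = 0.00015488
α₁ = 1/(1 + 0.79433 + 0.00015488) = 1/1.7945 = 0.5573; α₂ = α₁·K2/[H⁺] = 8.631×10^-5
α₁ + 2α₂ = 0.5574
DIC = CA / (α₁ + 2α₂) = 0.207 / 0.5574 = 0.371 mmol/L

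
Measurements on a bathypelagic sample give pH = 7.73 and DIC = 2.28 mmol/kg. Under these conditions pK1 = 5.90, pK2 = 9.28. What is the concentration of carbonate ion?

[CO3²⁻] = 0.0616 mmol/kg

α₂ = 1 / (1 + [H⁺]/K2 + [H⁺]²/(K1K2)) = 1 / (1 + 10^+1.55 + 10^-0.28)
   = 1 / (1 + 35.481 + 0.52481) = 1/37.006 = 0.02702
[CO3²⁻] = α₂ × DIC = 0.02702 × 2.28 = 0.0616 mmol/kg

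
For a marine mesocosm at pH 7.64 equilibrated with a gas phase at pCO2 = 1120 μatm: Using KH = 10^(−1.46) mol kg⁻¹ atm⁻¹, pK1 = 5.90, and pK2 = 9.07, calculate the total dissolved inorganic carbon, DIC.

[CO2*] = KH · pCO2 = 10^(−1.46) × 1120×10^-6 = 3.883×10^-5 mol/kg
α₀ = 1/(1 + K1/[H⁺] + K1K2/[H⁺]²) = 1/(1 + 10^+1.74 + 10^+0.31) = 0.01724
DIC = [CO2*]/α₀ = 3.883×10^-5 / 0.01724 = 2.25 mmol/kg

DIC = 2.25 mmol/kg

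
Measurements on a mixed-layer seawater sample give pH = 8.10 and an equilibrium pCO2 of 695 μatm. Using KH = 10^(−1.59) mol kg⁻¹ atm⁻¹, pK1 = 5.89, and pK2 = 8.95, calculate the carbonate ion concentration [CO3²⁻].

[CO2*] = KH · pCO2 = 10^(−1.59) × 695×10^-6 = 1.786×10^-5 mol/kg
α₀ = 1/(1 + K1/[H⁺] + K1K2/[H⁺]²) = 1/(1 + 10^+2.21 + 10^+1.36) = 0.005374
DIC = [CO2*]/α₀ = 1.786×10^-5 / 0.005374 = 3.324 mmol/kg
[CO3²⁻] = α₂·DIC; α₂ = 0.1231, so [CO3²⁻] = 0.1231 × 3.324 = 0.409 mmol/kg

[CO3²⁻] = 0.409 mmol/kg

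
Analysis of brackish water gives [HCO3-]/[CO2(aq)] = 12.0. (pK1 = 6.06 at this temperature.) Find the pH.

pH = 7.14

From K1 = [H⁺][HCO3-]/[CO2(aq)]:  pH = pK1 + log₁₀([HCO3-]/[CO2(aq)])
log₁₀(12.0) = +1.079
pH = 6.06 + (+1.079) = 7.14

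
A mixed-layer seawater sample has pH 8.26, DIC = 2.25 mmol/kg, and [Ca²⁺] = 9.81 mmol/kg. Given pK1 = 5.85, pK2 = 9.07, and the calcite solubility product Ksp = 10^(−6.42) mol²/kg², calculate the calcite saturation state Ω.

α₂ = 1 / (1 + [H⁺]/K2 + [H⁺]²/(K1K2)) = 1 / (1 + 10^+0.81 + 10^-1.60)
   = 1 / (1 + 6.4565 + 0.025119) = 1/7.4817 = 0.1337
[CO3²⁻] = α₂ × DIC = 0.1337 × 2.25 = 0.3007 mmol/kg
Ksp = 10^(−6.42) = 3.802×10^-7
Ω = [Ca²⁺][CO3²⁻]/Ksp = (9.81×10^-3)(3.007×10^-4) / 3.802×10^-7 = 7.76

Ω = 7.76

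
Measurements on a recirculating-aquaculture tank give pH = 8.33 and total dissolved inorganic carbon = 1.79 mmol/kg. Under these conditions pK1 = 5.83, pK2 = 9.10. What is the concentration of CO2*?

[CO2*] = 4.83 μmol/kg

α₀ = 1 / (1 + K1/[H⁺] + K1K2/[H⁺]²) = 1 / (1 + 10^+2.50 + 10^+1.73)
   = 1 / (1 + 316.23 + 53.703) = 1/370.93 = 0.002696
[CO2*] = α₀ × DIC = 0.002696 × 1.79 = 0.00483 mmol/kg = 4.83 μmol/kg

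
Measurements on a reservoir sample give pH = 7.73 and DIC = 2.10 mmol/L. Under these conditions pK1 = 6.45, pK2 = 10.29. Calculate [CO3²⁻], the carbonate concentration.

α₂ = 1 / (1 + [H⁺]/K2 + [H⁺]²/(K1K2)) = 1 / (1 + 10^+2.56 + 10^+1.28)
   = 1 / (1 + 363.08 + 19.055) = 1/383.13 = 0.002610
[CO3²⁻] = α₂ × DIC = 0.002610 × 2.10 = 0.00548 mmol/L = 5.48 μmol/L

[CO3²⁻] = 5.48 μmol/L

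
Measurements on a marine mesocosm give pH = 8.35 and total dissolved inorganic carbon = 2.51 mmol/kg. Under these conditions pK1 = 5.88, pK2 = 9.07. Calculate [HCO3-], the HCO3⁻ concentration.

α₁ = 1 / (1 + [H⁺]/K1 + K2/[H⁺]) = 1 / (1 + 10^-2.47 + 10^-0.72)
   = 1 / (1 + 0.0033884 + 0.19055) = 1/1.1939 = 0.8376
[HCO3⁻] = α₁ × DIC = 0.8376 × 2.51 = 2.10 mmol/kg

[HCO3⁻] = 2.10 mmol/kg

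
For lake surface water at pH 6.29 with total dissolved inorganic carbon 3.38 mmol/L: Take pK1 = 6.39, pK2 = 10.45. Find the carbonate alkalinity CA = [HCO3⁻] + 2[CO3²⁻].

CA = [HCO3⁻] + 2[CO3²⁻] = (α₁ + 2α₂)·DIC
At pH 6.29: [H⁺]/K1 = 10^0.10 = 1.2589, K2/[H⁺] = 10^-4.16 = 6.9183×10^-5
α₁ = 1/(1 + 1.2589 + 6.9183×10^-5) = 1/2.2590 = 0.4427; α₂ = α₁·K2/[H⁺] = 3.063×10^-5
α₁ + 2α₂ = 0.4427
CA = 0.4427 × 3.38 = 1.50 mmol/L

CA = 1.50 mmol/L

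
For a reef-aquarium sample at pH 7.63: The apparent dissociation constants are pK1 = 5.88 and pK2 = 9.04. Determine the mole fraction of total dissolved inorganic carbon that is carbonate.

α₂ = 1 / (1 + [H⁺]/K2 + [H⁺]²/(K1K2)) = 1 / (1 + 10^+1.41 + 10^-0.34)
   = 1 / (1 + 25.704 + 0.45709) = 1/27.161 = 0.03682

α₂ = 0.0368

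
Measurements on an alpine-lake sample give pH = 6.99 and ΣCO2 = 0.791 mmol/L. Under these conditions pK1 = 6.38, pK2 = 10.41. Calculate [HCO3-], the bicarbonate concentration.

[HCO3⁻] = 0.635 mmol/L

α₁ = 1 / (1 + [H⁺]/K1 + K2/[H⁺]) = 1 / (1 + 10^-0.61 + 10^-3.42)
   = 1 / (1 + 0.24547 + 0.00038019) = 1/1.2459 = 0.8027
[HCO3⁻] = α₁ × DIC = 0.8027 × 0.791 = 0.635 mmol/L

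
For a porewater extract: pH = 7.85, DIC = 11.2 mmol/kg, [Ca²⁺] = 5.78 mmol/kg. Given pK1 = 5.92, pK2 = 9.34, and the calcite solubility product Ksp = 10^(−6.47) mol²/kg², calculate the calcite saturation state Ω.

α₂ = 1 / (1 + [H⁺]/K2 + [H⁺]²/(K1K2)) = 1 / (1 + 10^+1.49 + 10^-0.44)
   = 1 / (1 + 30.903 + 0.36308) = 1/32.266 = 0.03099
[CO3²⁻] = α₂ × DIC = 0.03099 × 11.2 = 0.3471 mmol/kg
Ksp = 10^(−6.47) = 3.388×10^-7
Ω = [Ca²⁺][CO3²⁻]/Ksp = (5.78×10^-3)(3.471×10^-4) / 3.388×10^-7 = 5.92

Ω = 5.92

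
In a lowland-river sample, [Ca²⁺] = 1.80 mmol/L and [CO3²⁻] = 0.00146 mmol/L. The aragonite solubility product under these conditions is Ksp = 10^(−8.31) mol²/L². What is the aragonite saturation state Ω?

Ω = 0.537

Ksp = 10^(−8.31) = 4.898×10^-9
Ω = [Ca²⁺][CO3²⁻]/Ksp = (1.80×10^-3)(0.00146×10^-3) / 4.898×10^-9 = 0.537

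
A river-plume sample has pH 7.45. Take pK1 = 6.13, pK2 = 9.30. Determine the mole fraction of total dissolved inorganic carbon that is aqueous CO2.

α₀ = 1 / (1 + K1/[H⁺] + K1K2/[H⁺]²) = 1 / (1 + 10^+1.32 + 10^-0.53)
   = 1 / (1 + 20.893 + 0.29512) = 1/22.188 = 0.04507

α₀ = 0.0451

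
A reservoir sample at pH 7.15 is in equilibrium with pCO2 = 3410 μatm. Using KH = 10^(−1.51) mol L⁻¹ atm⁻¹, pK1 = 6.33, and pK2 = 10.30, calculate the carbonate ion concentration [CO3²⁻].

[CO3²⁻] = 0.493 μmol/L

[CO2*] = KH · pCO2 = 10^(−1.51) × 3410×10^-6 = 1.054×10^-4 mol/L
α₀ = 1/(1 + K1/[H⁺] + K1K2/[H⁺]²) = 1/(1 + 10^+0.82 + 10^-2.33) = 0.1314
DIC = [CO2*]/α₀ = 1.054×10^-4 / 0.1314 = 0.8021 mmol/L
[CO3²⁻] = α₂·DIC; α₂ = 0.0006145, so [CO3²⁻] = 0.0006145 × 0.8021 = 0.000493 mmol/L = 0.493 μmol/L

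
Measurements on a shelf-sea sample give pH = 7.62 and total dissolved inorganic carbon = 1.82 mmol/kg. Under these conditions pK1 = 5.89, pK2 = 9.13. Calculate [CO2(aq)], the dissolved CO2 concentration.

[CO2*] = 0.0323 mmol/kg

α₀ = 1 / (1 + K1/[H⁺] + K1K2/[H⁺]²) = 1 / (1 + 10^+1.73 + 10^+0.22)
   = 1 / (1 + 53.703 + 1.6596) = 1/56.363 = 0.01774
[CO2*] = α₀ × DIC = 0.01774 × 1.82 = 0.0323 mmol/kg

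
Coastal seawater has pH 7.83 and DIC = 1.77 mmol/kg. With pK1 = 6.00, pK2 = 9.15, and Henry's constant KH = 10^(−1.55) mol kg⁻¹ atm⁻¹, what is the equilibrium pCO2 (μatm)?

α₀ = 1 / (1 + K1/[H⁺] + K1K2/[H⁺]²) = 1 / (1 + 10^+1.83 + 10^+0.51)
   = 1 / (1 + 67.608 + 3.2359) = 1/71.844 = 0.01392
[CO2*] = α₀ × DIC = 0.01392 × 1.77 = 0.02464 mmol/kg
pCO2 = [CO2*]/KH = 2.464×10^-5 / 2.818×10^-2 = 874 μatm

pCO2 = 874 μatm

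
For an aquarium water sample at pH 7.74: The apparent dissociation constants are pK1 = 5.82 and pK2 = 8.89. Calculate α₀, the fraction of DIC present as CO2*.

α₀ = 1 / (1 + K1/[H⁺] + K1K2/[H⁺]²) = 1 / (1 + 10^+1.92 + 10^+0.77)
   = 1 / (1 + 83.176 + 5.8884) = 1/90.065 = 0.01110

α₀ = 0.0111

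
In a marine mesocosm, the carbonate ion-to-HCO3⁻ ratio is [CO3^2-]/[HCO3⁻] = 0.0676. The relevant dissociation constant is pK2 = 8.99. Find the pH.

pH = 7.82

From K2 = [H⁺][CO3^2-]/[HCO3⁻]:  pH = pK2 + log₁₀([CO3^2-]/[HCO3⁻])
log₁₀(0.0676) = -1.170
pH = 8.99 + (-1.170) = 7.82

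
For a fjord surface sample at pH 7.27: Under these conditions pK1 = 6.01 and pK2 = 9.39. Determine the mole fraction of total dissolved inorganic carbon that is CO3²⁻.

α₂ = 1 / (1 + [H⁺]/K2 + [H⁺]²/(K1K2)) = 1 / (1 + 10^+2.12 + 10^+0.86)
   = 1 / (1 + 131.83 + 7.2444) = 1/140.07 = 0.007139

α₂ = 0.00714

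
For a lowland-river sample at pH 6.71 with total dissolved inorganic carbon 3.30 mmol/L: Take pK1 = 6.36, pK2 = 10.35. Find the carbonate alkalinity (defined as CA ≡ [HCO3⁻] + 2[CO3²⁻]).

CA = [HCO3⁻] + 2[CO3²⁻] = (α₁ + 2α₂)·DIC
At pH 6.71: [H⁺]/K1 = 10^-0.35 = 0.44668, K2/[H⁺] = 10^-3.64 = 0.00022909
α₁ = 1/(1 + 0.44668 + 0.00022909) = 1/1.4469 = 0.6911; α₂ = α₁·K2/[H⁺] = 0.0001583
α₁ + 2α₂ = 0.6914
CA = 0.6914 × 3.30 = 2.28 mmol/L

CA = 2.28 mmol/L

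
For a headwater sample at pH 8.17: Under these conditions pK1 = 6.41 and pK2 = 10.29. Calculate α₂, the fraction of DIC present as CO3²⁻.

α₂ = 0.00740

α₂ = 1 / (1 + [H⁺]/K2 + [H⁺]²/(K1K2)) = 1 / (1 + 10^+2.12 + 10^+0.36)
   = 1 / (1 + 131.83 + 2.2909) = 1/135.12 = 0.007401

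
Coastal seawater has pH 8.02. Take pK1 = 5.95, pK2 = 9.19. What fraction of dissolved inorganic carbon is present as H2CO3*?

α₀ = 0.00791

α₀ = 1 / (1 + K1/[H⁺] + K1K2/[H⁺]²) = 1 / (1 + 10^+2.07 + 10^+0.90)
   = 1 / (1 + 117.49 + 7.9433) = 1/126.43 = 0.007909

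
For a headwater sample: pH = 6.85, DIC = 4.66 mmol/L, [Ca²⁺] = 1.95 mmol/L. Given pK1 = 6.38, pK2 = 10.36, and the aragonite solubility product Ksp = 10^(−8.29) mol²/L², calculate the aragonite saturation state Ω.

Ω = 0.409

α₂ = 1 / (1 + [H⁺]/K2 + [H⁺]²/(K1K2)) = 1 / (1 + 10^+3.51 + 10^+3.04)
   = 1 / (1 + 3235.9 + 1096.5) = 1/4333.4 = 0.0002308
[CO3²⁻] = α₂ × DIC = 0.0002308 × 4.66 = 0.001075 mmol/L = 1.075 μmol/L
Ksp = 10^(−8.29) = 5.129×10^-9
Ω = [Ca²⁺][CO3²⁻]/Ksp = (1.95×10^-3)(1.075×10^-6) / 5.129×10^-9 = 0.409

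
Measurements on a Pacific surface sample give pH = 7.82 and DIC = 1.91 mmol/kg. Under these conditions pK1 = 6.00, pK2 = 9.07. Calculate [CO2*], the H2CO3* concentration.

[CO2*] = 0.0270 mmol/kg

α₀ = 1 / (1 + K1/[H⁺] + K1K2/[H⁺]²) = 1 / (1 + 10^+1.82 + 10^+0.57)
   = 1 / (1 + 66.069 + 3.7154) = 1/70.785 = 0.01413
[CO2*] = α₀ × DIC = 0.01413 × 1.91 = 0.0270 mmol/kg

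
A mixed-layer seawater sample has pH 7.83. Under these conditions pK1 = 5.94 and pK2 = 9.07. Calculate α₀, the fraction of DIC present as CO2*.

α₀ = 0.0120

α₀ = 1 / (1 + K1/[H⁺] + K1K2/[H⁺]²) = 1 / (1 + 10^+1.89 + 10^+0.65)
   = 1 / (1 + 77.625 + 4.4668) = 1/83.092 = 0.01203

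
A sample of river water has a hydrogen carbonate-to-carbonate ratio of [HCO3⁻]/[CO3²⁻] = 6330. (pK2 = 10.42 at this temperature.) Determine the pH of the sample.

pH = 6.62

From K2 = [H⁺][CO3²⁻]/[HCO3⁻]:  pH = pK2 − log₁₀([HCO3⁻]/[CO3²⁻])
log₁₀(6330) = +3.801
pH = 10.42 − (+3.801) = 6.62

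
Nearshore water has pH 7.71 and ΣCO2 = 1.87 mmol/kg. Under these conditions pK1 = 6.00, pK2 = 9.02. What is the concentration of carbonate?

[CO3²⁻] = 0.0857 mmol/kg

α₂ = 1 / (1 + [H⁺]/K2 + [H⁺]²/(K1K2)) = 1 / (1 + 10^+1.31 + 10^-0.40)
   = 1 / (1 + 20.417 + 0.39811) = 1/21.815 = 0.04584
[CO3²⁻] = α₂ × DIC = 0.04584 × 1.87 = 0.0857 mmol/kg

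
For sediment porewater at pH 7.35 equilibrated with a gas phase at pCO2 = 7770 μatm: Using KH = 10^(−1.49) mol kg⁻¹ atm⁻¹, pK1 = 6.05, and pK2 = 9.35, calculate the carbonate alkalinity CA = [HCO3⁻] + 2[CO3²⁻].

CA = 5.12 mmol/kg

[CO2*] = KH · pCO2 = 10^(−1.49) × 7770×10^-6 = 2.514×10^-4 mol/kg
α₀ = 1/(1 + K1/[H⁺] + K1K2/[H⁺]²) = 1/(1 + 10^+1.30 + 10^-0.70) = 0.04728
DIC = [CO2*]/α₀ = 2.514×10^-4 / 0.04728 = 5.318 mmol/kg
CA = (α₁ + 2α₂)·DIC = (0.9433 + 2×0.009433) × 5.318 = 5.12 mmol/kg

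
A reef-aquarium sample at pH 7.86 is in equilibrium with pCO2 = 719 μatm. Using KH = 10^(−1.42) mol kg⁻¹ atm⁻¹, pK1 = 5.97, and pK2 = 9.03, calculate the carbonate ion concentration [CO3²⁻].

[CO3²⁻] = 0.143 mmol/kg

[CO2*] = KH · pCO2 = 10^(−1.42) × 719×10^-6 = 2.734×10^-5 mol/kg
α₀ = 1/(1 + K1/[H⁺] + K1K2/[H⁺]²) = 1/(1 + 10^+1.89 + 10^+0.72) = 0.01192
DIC = [CO2*]/α₀ = 2.734×10^-5 / 0.01192 = 2.293 mmol/kg
[CO3²⁻] = α₂·DIC; α₂ = 0.06257, so [CO3²⁻] = 0.06257 × 2.293 = 0.143 mmol/kg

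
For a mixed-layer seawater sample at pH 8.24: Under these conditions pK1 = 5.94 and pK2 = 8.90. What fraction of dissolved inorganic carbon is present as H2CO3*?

α₀ = 0.00410

α₀ = 1 / (1 + K1/[H⁺] + K1K2/[H⁺]²) = 1 / (1 + 10^+2.30 + 10^+1.64)
   = 1 / (1 + 199.53 + 43.652) = 1/244.18 = 0.004095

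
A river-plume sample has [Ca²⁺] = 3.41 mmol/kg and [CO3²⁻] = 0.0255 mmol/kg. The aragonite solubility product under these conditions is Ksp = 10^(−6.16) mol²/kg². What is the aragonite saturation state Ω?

Ksp = 10^(−6.16) = 6.918×10^-7
Ω = [Ca²⁺][CO3²⁻]/Ksp = (3.41×10^-3)(0.0255×10^-3) / 6.918×10^-7 = 0.126

Ω = 0.126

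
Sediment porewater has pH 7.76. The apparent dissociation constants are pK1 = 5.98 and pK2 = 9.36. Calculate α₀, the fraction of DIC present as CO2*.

α₀ = 0.0159

α₀ = 1 / (1 + K1/[H⁺] + K1K2/[H⁺]²) = 1 / (1 + 10^+1.78 + 10^+0.18)
   = 1 / (1 + 60.256 + 1.5136) = 1/62.770 = 0.01593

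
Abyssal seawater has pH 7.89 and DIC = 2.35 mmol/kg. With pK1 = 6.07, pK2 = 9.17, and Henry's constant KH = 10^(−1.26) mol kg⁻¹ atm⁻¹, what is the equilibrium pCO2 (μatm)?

α₀ = 1 / (1 + K1/[H⁺] + K1K2/[H⁺]²) = 1 / (1 + 10^+1.82 + 10^+0.54)
   = 1 / (1 + 66.069 + 3.4674) = 1/70.537 = 0.01418
[CO2*] = α₀ × DIC = 0.01418 × 2.35 = 0.03332 mmol/kg
pCO2 = [CO2*]/KH = 3.332×10^-5 / 5.495×10^-2 = 606 μatm

pCO2 = 606 μatm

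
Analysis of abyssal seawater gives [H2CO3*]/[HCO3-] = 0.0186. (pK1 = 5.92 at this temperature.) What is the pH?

From K1 = [H⁺][HCO3-]/[H2CO3*]:  pH = pK1 − log₁₀([H2CO3*]/[HCO3-])
log₁₀(0.0186) = -1.730
pH = 5.92 − (-1.730) = 7.65

pH = 7.65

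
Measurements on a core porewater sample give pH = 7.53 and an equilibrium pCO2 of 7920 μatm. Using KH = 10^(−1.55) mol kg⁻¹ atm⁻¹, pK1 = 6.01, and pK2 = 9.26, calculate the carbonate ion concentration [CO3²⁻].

[CO3²⁻] = 0.138 mmol/kg

[CO2*] = KH · pCO2 = 10^(−1.55) × 7920×10^-6 = 2.232×10^-4 mol/kg
α₀ = 1/(1 + K1/[H⁺] + K1K2/[H⁺]²) = 1/(1 + 10^+1.52 + 10^-0.21) = 0.02879
DIC = [CO2*]/α₀ = 2.232×10^-4 / 0.02879 = 7.752 mmol/kg
[CO3²⁻] = α₂·DIC; α₂ = 0.01775, so [CO3²⁻] = 0.01775 × 7.752 = 0.138 mmol/kg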